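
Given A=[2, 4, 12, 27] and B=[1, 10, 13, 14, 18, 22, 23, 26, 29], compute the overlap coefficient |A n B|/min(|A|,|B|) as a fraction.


A intersect B = []
|A intersect B| = 0
min(|A|, |B|) = min(4, 9) = 4
Overlap = 0 / 4 = 0

0


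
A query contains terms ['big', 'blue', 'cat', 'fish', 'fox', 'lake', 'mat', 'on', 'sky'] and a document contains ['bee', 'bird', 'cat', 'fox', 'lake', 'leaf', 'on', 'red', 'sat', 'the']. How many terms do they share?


Query terms: ['big', 'blue', 'cat', 'fish', 'fox', 'lake', 'mat', 'on', 'sky']
Document terms: ['bee', 'bird', 'cat', 'fox', 'lake', 'leaf', 'on', 'red', 'sat', 'the']
Common terms: ['cat', 'fox', 'lake', 'on']
Overlap count = 4

4


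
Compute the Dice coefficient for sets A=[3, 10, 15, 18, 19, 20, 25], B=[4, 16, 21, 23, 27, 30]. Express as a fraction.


A intersect B = []
|A intersect B| = 0
|A| = 7, |B| = 6
Dice = 2*0 / (7+6)
= 0 / 13 = 0

0


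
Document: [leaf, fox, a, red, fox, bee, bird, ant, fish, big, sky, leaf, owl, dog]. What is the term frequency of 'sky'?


Document has 14 words
Scanning for 'sky':
Found at positions: [10]
Count = 1

1


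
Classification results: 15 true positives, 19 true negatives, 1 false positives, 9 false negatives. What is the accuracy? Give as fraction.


Accuracy = (TP + TN) / (TP + TN + FP + FN)
TP + TN = 15 + 19 = 34
Total = 15 + 19 + 1 + 9 = 44
Accuracy = 34 / 44 = 17/22

17/22


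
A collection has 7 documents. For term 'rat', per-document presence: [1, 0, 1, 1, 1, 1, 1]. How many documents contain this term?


Checking each document for 'rat':
Doc 1: present
Doc 2: absent
Doc 3: present
Doc 4: present
Doc 5: present
Doc 6: present
Doc 7: present
df = sum of presences = 1 + 0 + 1 + 1 + 1 + 1 + 1 = 6

6


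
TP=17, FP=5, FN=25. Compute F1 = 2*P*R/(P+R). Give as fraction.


F1 = 2 * P * R / (P + R)
P = TP/(TP+FP) = 17/22 = 17/22
R = TP/(TP+FN) = 17/42 = 17/42
2 * P * R = 2 * 17/22 * 17/42 = 289/462
P + R = 17/22 + 17/42 = 272/231
F1 = 289/462 / 272/231 = 17/32

17/32


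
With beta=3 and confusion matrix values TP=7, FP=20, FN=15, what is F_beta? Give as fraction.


P = TP/(TP+FP) = 7/27 = 7/27
R = TP/(TP+FN) = 7/22 = 7/22
beta^2 = 3^2 = 9
(1 + beta^2) = 10
Numerator = (1+beta^2)*P*R = 245/297
Denominator = beta^2*P + R = 7/3 + 7/22 = 175/66
F_beta = 14/45

14/45


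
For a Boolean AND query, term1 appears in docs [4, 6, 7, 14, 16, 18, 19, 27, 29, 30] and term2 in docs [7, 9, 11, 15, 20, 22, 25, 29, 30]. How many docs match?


Boolean AND: find intersection of posting lists
term1 docs: [4, 6, 7, 14, 16, 18, 19, 27, 29, 30]
term2 docs: [7, 9, 11, 15, 20, 22, 25, 29, 30]
Intersection: [7, 29, 30]
|intersection| = 3

3


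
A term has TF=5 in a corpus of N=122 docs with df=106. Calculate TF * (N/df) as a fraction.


TF * (N/df)
= 5 * (122/106)
= 5 * 61/53
= 305/53

305/53


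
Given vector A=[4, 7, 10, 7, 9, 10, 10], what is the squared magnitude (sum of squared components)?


|A|^2 = sum of squared components
A[0]^2 = 4^2 = 16
A[1]^2 = 7^2 = 49
A[2]^2 = 10^2 = 100
A[3]^2 = 7^2 = 49
A[4]^2 = 9^2 = 81
A[5]^2 = 10^2 = 100
A[6]^2 = 10^2 = 100
Sum = 16 + 49 + 100 + 49 + 81 + 100 + 100 = 495

495


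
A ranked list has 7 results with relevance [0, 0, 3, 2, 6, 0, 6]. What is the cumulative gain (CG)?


Cumulative Gain = sum of relevance scores
Position 1: rel=0, running sum=0
Position 2: rel=0, running sum=0
Position 3: rel=3, running sum=3
Position 4: rel=2, running sum=5
Position 5: rel=6, running sum=11
Position 6: rel=0, running sum=11
Position 7: rel=6, running sum=17
CG = 17

17


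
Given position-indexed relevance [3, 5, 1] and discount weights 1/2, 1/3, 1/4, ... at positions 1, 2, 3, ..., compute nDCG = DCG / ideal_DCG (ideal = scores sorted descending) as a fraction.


Position discount weights w_i = 1/(i+1) for i=1..3:
Weights = [1/2, 1/3, 1/4]
Actual relevance: [3, 5, 1]
DCG = 3/2 + 5/3 + 1/4 = 41/12
Ideal relevance (sorted desc): [5, 3, 1]
Ideal DCG = 5/2 + 3/3 + 1/4 = 15/4
nDCG = DCG / ideal_DCG = 41/12 / 15/4 = 41/45

41/45


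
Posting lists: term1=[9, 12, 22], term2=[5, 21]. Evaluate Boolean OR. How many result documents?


Boolean OR: find union of posting lists
term1 docs: [9, 12, 22]
term2 docs: [5, 21]
Union: [5, 9, 12, 21, 22]
|union| = 5

5


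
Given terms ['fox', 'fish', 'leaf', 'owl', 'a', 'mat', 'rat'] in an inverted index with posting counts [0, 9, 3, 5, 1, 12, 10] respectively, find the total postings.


Summing posting list sizes:
'fox': 0 postings
'fish': 9 postings
'leaf': 3 postings
'owl': 5 postings
'a': 1 postings
'mat': 12 postings
'rat': 10 postings
Total = 0 + 9 + 3 + 5 + 1 + 12 + 10 = 40

40


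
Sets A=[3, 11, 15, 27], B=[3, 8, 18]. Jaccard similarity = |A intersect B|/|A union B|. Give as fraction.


A intersect B = [3]
|A intersect B| = 1
A union B = [3, 8, 11, 15, 18, 27]
|A union B| = 6
Jaccard = 1/6 = 1/6

1/6


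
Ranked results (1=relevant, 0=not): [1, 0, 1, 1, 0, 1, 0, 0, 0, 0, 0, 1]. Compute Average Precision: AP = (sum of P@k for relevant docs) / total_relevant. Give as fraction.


Computing P@k for each relevant position:
Position 1: relevant, P@1 = 1/1 = 1
Position 2: not relevant
Position 3: relevant, P@3 = 2/3 = 2/3
Position 4: relevant, P@4 = 3/4 = 3/4
Position 5: not relevant
Position 6: relevant, P@6 = 4/6 = 2/3
Position 7: not relevant
Position 8: not relevant
Position 9: not relevant
Position 10: not relevant
Position 11: not relevant
Position 12: relevant, P@12 = 5/12 = 5/12
Sum of P@k = 1 + 2/3 + 3/4 + 2/3 + 5/12 = 7/2
AP = 7/2 / 5 = 7/10

7/10


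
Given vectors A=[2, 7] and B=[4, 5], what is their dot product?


Dot product = sum of element-wise products
A[0]*B[0] = 2*4 = 8
A[1]*B[1] = 7*5 = 35
Sum = 8 + 35 = 43

43


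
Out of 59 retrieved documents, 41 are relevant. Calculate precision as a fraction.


Precision = relevant_retrieved / total_retrieved
= 41 / 59
= 41 / (41 + 18)
= 41/59

41/59


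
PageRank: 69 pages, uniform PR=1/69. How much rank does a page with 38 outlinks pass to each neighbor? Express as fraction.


Initial PR = 1/69 = 1/69
Outlinks = 38
Contribution per link = PR / outlinks
= 1/69 / 38
= 1/2622

1/2622


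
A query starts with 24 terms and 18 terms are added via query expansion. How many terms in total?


Original terms: 24
Expansion terms: 18
Total = 24 + 18 = 42

42


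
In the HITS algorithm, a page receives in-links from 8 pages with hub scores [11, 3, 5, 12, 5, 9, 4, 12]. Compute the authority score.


Authority = sum of hub scores of in-linkers
In-link 1: hub score = 11
In-link 2: hub score = 3
In-link 3: hub score = 5
In-link 4: hub score = 12
In-link 5: hub score = 5
In-link 6: hub score = 9
In-link 7: hub score = 4
In-link 8: hub score = 12
Authority = 11 + 3 + 5 + 12 + 5 + 9 + 4 + 12 = 61

61


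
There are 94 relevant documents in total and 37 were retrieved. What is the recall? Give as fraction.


Recall = retrieved_relevant / total_relevant
= 37 / 94
= 37 / (37 + 57)
= 37/94

37/94


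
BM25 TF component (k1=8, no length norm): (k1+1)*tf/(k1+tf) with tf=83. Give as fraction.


BM25 TF component = (k1+1)*tf / (k1+tf)
k1 = 8, tf = 83
Numerator = (8+1)*83 = 747
Denominator = 8 + 83 = 91
= 747/91 = 747/91

747/91


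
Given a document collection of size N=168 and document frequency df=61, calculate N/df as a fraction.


IDF ratio = N / df
= 168 / 61
= 168/61

168/61


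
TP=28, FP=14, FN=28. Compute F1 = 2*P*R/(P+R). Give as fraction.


F1 = 2 * P * R / (P + R)
P = TP/(TP+FP) = 28/42 = 2/3
R = TP/(TP+FN) = 28/56 = 1/2
2 * P * R = 2 * 2/3 * 1/2 = 2/3
P + R = 2/3 + 1/2 = 7/6
F1 = 2/3 / 7/6 = 4/7

4/7


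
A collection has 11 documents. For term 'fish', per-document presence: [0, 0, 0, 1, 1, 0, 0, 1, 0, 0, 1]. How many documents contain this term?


Checking each document for 'fish':
Doc 1: absent
Doc 2: absent
Doc 3: absent
Doc 4: present
Doc 5: present
Doc 6: absent
Doc 7: absent
Doc 8: present
Doc 9: absent
Doc 10: absent
Doc 11: present
df = sum of presences = 0 + 0 + 0 + 1 + 1 + 0 + 0 + 1 + 0 + 0 + 1 = 4

4


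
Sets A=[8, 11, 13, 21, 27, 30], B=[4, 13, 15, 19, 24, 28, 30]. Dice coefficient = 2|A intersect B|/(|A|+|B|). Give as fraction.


A intersect B = [13, 30]
|A intersect B| = 2
|A| = 6, |B| = 7
Dice = 2*2 / (6+7)
= 4 / 13 = 4/13

4/13


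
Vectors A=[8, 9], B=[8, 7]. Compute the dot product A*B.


Dot product = sum of element-wise products
A[0]*B[0] = 8*8 = 64
A[1]*B[1] = 9*7 = 63
Sum = 64 + 63 = 127

127


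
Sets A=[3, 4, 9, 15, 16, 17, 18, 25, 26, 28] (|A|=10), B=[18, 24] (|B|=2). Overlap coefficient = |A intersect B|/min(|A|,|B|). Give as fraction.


A intersect B = [18]
|A intersect B| = 1
min(|A|, |B|) = min(10, 2) = 2
Overlap = 1 / 2 = 1/2

1/2


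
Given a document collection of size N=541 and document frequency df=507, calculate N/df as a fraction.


IDF ratio = N / df
= 541 / 507
= 541/507

541/507


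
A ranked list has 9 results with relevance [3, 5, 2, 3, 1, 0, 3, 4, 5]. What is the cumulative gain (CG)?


Cumulative Gain = sum of relevance scores
Position 1: rel=3, running sum=3
Position 2: rel=5, running sum=8
Position 3: rel=2, running sum=10
Position 4: rel=3, running sum=13
Position 5: rel=1, running sum=14
Position 6: rel=0, running sum=14
Position 7: rel=3, running sum=17
Position 8: rel=4, running sum=21
Position 9: rel=5, running sum=26
CG = 26

26


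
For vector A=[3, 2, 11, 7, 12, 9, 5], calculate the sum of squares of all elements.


|A|^2 = sum of squared components
A[0]^2 = 3^2 = 9
A[1]^2 = 2^2 = 4
A[2]^2 = 11^2 = 121
A[3]^2 = 7^2 = 49
A[4]^2 = 12^2 = 144
A[5]^2 = 9^2 = 81
A[6]^2 = 5^2 = 25
Sum = 9 + 4 + 121 + 49 + 144 + 81 + 25 = 433

433


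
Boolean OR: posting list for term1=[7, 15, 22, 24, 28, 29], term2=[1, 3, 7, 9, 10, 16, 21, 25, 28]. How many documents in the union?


Boolean OR: find union of posting lists
term1 docs: [7, 15, 22, 24, 28, 29]
term2 docs: [1, 3, 7, 9, 10, 16, 21, 25, 28]
Union: [1, 3, 7, 9, 10, 15, 16, 21, 22, 24, 25, 28, 29]
|union| = 13

13


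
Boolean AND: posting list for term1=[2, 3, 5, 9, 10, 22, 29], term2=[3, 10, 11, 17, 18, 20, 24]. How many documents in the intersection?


Boolean AND: find intersection of posting lists
term1 docs: [2, 3, 5, 9, 10, 22, 29]
term2 docs: [3, 10, 11, 17, 18, 20, 24]
Intersection: [3, 10]
|intersection| = 2

2


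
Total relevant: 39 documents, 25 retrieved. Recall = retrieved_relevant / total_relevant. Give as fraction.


Recall = retrieved_relevant / total_relevant
= 25 / 39
= 25 / (25 + 14)
= 25/39

25/39


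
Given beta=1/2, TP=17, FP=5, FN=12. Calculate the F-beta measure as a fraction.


P = TP/(TP+FP) = 17/22 = 17/22
R = TP/(TP+FN) = 17/29 = 17/29
beta^2 = 1/2^2 = 1/4
(1 + beta^2) = 5/4
Numerator = (1+beta^2)*P*R = 1445/2552
Denominator = beta^2*P + R = 17/88 + 17/29 = 1989/2552
F_beta = 85/117

85/117


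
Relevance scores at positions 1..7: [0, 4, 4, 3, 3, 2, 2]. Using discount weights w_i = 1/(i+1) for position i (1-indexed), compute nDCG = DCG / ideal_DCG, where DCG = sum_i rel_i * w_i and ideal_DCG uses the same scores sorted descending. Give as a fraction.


Position discount weights w_i = 1/(i+1) for i=1..7:
Weights = [1/2, 1/3, 1/4, 1/5, 1/6, 1/7, 1/8]
Actual relevance: [0, 4, 4, 3, 3, 2, 2]
DCG = 0/2 + 4/3 + 4/4 + 3/5 + 3/6 + 2/7 + 2/8 = 1667/420
Ideal relevance (sorted desc): [4, 4, 3, 3, 2, 2, 0]
Ideal DCG = 4/2 + 4/3 + 3/4 + 3/5 + 2/6 + 2/7 + 0/8 = 2227/420
nDCG = DCG / ideal_DCG = 1667/420 / 2227/420 = 1667/2227

1667/2227


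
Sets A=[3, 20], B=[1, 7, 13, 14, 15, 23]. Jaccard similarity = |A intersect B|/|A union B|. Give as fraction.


A intersect B = []
|A intersect B| = 0
A union B = [1, 3, 7, 13, 14, 15, 20, 23]
|A union B| = 8
Jaccard = 0/8 = 0

0


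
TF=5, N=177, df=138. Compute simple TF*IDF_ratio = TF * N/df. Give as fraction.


TF * (N/df)
= 5 * (177/138)
= 5 * 59/46
= 295/46

295/46


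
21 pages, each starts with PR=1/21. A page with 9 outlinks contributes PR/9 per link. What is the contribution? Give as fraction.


Initial PR = 1/21 = 1/21
Outlinks = 9
Contribution per link = PR / outlinks
= 1/21 / 9
= 1/189

1/189


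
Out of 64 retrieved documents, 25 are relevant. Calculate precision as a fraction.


Precision = relevant_retrieved / total_retrieved
= 25 / 64
= 25 / (25 + 39)
= 25/64

25/64


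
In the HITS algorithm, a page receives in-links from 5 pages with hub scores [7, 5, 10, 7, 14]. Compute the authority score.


Authority = sum of hub scores of in-linkers
In-link 1: hub score = 7
In-link 2: hub score = 5
In-link 3: hub score = 10
In-link 4: hub score = 7
In-link 5: hub score = 14
Authority = 7 + 5 + 10 + 7 + 14 = 43

43


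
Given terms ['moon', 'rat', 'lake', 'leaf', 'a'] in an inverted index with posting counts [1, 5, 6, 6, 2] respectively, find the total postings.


Summing posting list sizes:
'moon': 1 postings
'rat': 5 postings
'lake': 6 postings
'leaf': 6 postings
'a': 2 postings
Total = 1 + 5 + 6 + 6 + 2 = 20

20


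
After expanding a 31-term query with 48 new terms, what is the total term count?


Original terms: 31
Expansion terms: 48
Total = 31 + 48 = 79

79


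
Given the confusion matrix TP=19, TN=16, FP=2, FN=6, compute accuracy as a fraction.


Accuracy = (TP + TN) / (TP + TN + FP + FN)
TP + TN = 19 + 16 = 35
Total = 19 + 16 + 2 + 6 = 43
Accuracy = 35 / 43 = 35/43

35/43


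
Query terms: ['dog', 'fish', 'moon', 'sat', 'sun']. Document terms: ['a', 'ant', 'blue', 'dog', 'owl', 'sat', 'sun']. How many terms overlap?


Query terms: ['dog', 'fish', 'moon', 'sat', 'sun']
Document terms: ['a', 'ant', 'blue', 'dog', 'owl', 'sat', 'sun']
Common terms: ['dog', 'sat', 'sun']
Overlap count = 3

3


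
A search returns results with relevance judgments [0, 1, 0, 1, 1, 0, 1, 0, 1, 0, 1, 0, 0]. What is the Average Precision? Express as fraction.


Computing P@k for each relevant position:
Position 1: not relevant
Position 2: relevant, P@2 = 1/2 = 1/2
Position 3: not relevant
Position 4: relevant, P@4 = 2/4 = 1/2
Position 5: relevant, P@5 = 3/5 = 3/5
Position 6: not relevant
Position 7: relevant, P@7 = 4/7 = 4/7
Position 8: not relevant
Position 9: relevant, P@9 = 5/9 = 5/9
Position 10: not relevant
Position 11: relevant, P@11 = 6/11 = 6/11
Position 12: not relevant
Position 13: not relevant
Sum of P@k = 1/2 + 1/2 + 3/5 + 4/7 + 5/9 + 6/11 = 11339/3465
AP = 11339/3465 / 6 = 11339/20790

11339/20790


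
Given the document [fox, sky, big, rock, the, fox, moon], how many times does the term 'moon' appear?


Document has 7 words
Scanning for 'moon':
Found at positions: [6]
Count = 1

1


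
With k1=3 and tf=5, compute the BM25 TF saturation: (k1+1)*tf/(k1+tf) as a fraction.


BM25 TF component = (k1+1)*tf / (k1+tf)
k1 = 3, tf = 5
Numerator = (3+1)*5 = 20
Denominator = 3 + 5 = 8
= 20/8 = 5/2

5/2


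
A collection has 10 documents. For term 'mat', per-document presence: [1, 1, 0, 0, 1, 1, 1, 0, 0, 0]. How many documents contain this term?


Checking each document for 'mat':
Doc 1: present
Doc 2: present
Doc 3: absent
Doc 4: absent
Doc 5: present
Doc 6: present
Doc 7: present
Doc 8: absent
Doc 9: absent
Doc 10: absent
df = sum of presences = 1 + 1 + 0 + 0 + 1 + 1 + 1 + 0 + 0 + 0 = 5

5


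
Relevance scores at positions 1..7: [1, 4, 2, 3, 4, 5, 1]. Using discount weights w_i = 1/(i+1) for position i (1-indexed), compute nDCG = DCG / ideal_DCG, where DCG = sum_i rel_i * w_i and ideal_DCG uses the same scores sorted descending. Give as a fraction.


Position discount weights w_i = 1/(i+1) for i=1..7:
Weights = [1/2, 1/3, 1/4, 1/5, 1/6, 1/7, 1/8]
Actual relevance: [1, 4, 2, 3, 4, 5, 1]
DCG = 1/2 + 4/3 + 2/4 + 3/5 + 4/6 + 5/7 + 1/8 = 1243/280
Ideal relevance (sorted desc): [5, 4, 4, 3, 2, 1, 1]
Ideal DCG = 5/2 + 4/3 + 4/4 + 3/5 + 2/6 + 1/7 + 1/8 = 5069/840
nDCG = DCG / ideal_DCG = 1243/280 / 5069/840 = 3729/5069

3729/5069


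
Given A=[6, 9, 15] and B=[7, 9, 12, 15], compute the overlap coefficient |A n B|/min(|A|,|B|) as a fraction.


A intersect B = [9, 15]
|A intersect B| = 2
min(|A|, |B|) = min(3, 4) = 3
Overlap = 2 / 3 = 2/3

2/3


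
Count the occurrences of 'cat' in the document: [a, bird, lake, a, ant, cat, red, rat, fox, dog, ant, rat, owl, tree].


Document has 14 words
Scanning for 'cat':
Found at positions: [5]
Count = 1

1


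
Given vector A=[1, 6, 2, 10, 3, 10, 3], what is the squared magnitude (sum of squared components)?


|A|^2 = sum of squared components
A[0]^2 = 1^2 = 1
A[1]^2 = 6^2 = 36
A[2]^2 = 2^2 = 4
A[3]^2 = 10^2 = 100
A[4]^2 = 3^2 = 9
A[5]^2 = 10^2 = 100
A[6]^2 = 3^2 = 9
Sum = 1 + 36 + 4 + 100 + 9 + 100 + 9 = 259

259


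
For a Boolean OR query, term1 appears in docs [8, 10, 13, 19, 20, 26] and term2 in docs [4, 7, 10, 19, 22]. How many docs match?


Boolean OR: find union of posting lists
term1 docs: [8, 10, 13, 19, 20, 26]
term2 docs: [4, 7, 10, 19, 22]
Union: [4, 7, 8, 10, 13, 19, 20, 22, 26]
|union| = 9

9


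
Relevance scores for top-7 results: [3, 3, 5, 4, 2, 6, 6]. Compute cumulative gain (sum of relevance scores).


Cumulative Gain = sum of relevance scores
Position 1: rel=3, running sum=3
Position 2: rel=3, running sum=6
Position 3: rel=5, running sum=11
Position 4: rel=4, running sum=15
Position 5: rel=2, running sum=17
Position 6: rel=6, running sum=23
Position 7: rel=6, running sum=29
CG = 29

29


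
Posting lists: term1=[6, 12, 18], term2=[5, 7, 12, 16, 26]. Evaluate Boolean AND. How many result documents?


Boolean AND: find intersection of posting lists
term1 docs: [6, 12, 18]
term2 docs: [5, 7, 12, 16, 26]
Intersection: [12]
|intersection| = 1

1


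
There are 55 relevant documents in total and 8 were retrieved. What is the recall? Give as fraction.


Recall = retrieved_relevant / total_relevant
= 8 / 55
= 8 / (8 + 47)
= 8/55

8/55


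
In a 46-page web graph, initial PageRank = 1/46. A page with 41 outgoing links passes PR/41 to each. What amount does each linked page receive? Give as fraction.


Initial PR = 1/46 = 1/46
Outlinks = 41
Contribution per link = PR / outlinks
= 1/46 / 41
= 1/1886

1/1886


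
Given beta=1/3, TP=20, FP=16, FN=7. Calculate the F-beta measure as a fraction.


P = TP/(TP+FP) = 20/36 = 5/9
R = TP/(TP+FN) = 20/27 = 20/27
beta^2 = 1/3^2 = 1/9
(1 + beta^2) = 10/9
Numerator = (1+beta^2)*P*R = 1000/2187
Denominator = beta^2*P + R = 5/81 + 20/27 = 65/81
F_beta = 200/351

200/351


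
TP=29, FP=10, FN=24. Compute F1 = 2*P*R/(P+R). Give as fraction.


F1 = 2 * P * R / (P + R)
P = TP/(TP+FP) = 29/39 = 29/39
R = TP/(TP+FN) = 29/53 = 29/53
2 * P * R = 2 * 29/39 * 29/53 = 1682/2067
P + R = 29/39 + 29/53 = 2668/2067
F1 = 1682/2067 / 2668/2067 = 29/46

29/46


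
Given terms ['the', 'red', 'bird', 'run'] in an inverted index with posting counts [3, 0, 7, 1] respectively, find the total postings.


Summing posting list sizes:
'the': 3 postings
'red': 0 postings
'bird': 7 postings
'run': 1 postings
Total = 3 + 0 + 7 + 1 = 11

11


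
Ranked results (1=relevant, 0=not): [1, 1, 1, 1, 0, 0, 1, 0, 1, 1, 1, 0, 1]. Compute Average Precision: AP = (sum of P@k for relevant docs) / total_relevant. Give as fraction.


Computing P@k for each relevant position:
Position 1: relevant, P@1 = 1/1 = 1
Position 2: relevant, P@2 = 2/2 = 1
Position 3: relevant, P@3 = 3/3 = 1
Position 4: relevant, P@4 = 4/4 = 1
Position 5: not relevant
Position 6: not relevant
Position 7: relevant, P@7 = 5/7 = 5/7
Position 8: not relevant
Position 9: relevant, P@9 = 6/9 = 2/3
Position 10: relevant, P@10 = 7/10 = 7/10
Position 11: relevant, P@11 = 8/11 = 8/11
Position 12: not relevant
Position 13: relevant, P@13 = 9/13 = 9/13
Sum of P@k = 1 + 1 + 1 + 1 + 5/7 + 2/3 + 7/10 + 8/11 + 9/13 = 225241/30030
AP = 225241/30030 / 9 = 225241/270270

225241/270270


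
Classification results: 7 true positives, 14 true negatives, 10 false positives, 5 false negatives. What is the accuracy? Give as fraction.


Accuracy = (TP + TN) / (TP + TN + FP + FN)
TP + TN = 7 + 14 = 21
Total = 7 + 14 + 10 + 5 = 36
Accuracy = 21 / 36 = 7/12

7/12


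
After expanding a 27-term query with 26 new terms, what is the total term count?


Original terms: 27
Expansion terms: 26
Total = 27 + 26 = 53

53


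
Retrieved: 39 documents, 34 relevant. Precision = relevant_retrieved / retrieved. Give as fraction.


Precision = relevant_retrieved / total_retrieved
= 34 / 39
= 34 / (34 + 5)
= 34/39

34/39


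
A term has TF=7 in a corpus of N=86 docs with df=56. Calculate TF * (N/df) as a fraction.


TF * (N/df)
= 7 * (86/56)
= 7 * 43/28
= 43/4

43/4


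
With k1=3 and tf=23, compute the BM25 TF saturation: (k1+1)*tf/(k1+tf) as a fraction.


BM25 TF component = (k1+1)*tf / (k1+tf)
k1 = 3, tf = 23
Numerator = (3+1)*23 = 92
Denominator = 3 + 23 = 26
= 92/26 = 46/13

46/13


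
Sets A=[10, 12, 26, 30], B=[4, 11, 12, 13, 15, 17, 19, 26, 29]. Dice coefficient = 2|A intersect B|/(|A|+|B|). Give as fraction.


A intersect B = [12, 26]
|A intersect B| = 2
|A| = 4, |B| = 9
Dice = 2*2 / (4+9)
= 4 / 13 = 4/13

4/13


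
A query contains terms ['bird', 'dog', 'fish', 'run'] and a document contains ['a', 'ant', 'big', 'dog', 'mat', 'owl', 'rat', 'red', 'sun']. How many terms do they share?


Query terms: ['bird', 'dog', 'fish', 'run']
Document terms: ['a', 'ant', 'big', 'dog', 'mat', 'owl', 'rat', 'red', 'sun']
Common terms: ['dog']
Overlap count = 1

1


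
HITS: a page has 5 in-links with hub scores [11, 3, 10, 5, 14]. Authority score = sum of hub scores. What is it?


Authority = sum of hub scores of in-linkers
In-link 1: hub score = 11
In-link 2: hub score = 3
In-link 3: hub score = 10
In-link 4: hub score = 5
In-link 5: hub score = 14
Authority = 11 + 3 + 10 + 5 + 14 = 43

43


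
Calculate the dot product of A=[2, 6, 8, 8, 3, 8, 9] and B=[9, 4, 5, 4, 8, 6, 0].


Dot product = sum of element-wise products
A[0]*B[0] = 2*9 = 18
A[1]*B[1] = 6*4 = 24
A[2]*B[2] = 8*5 = 40
A[3]*B[3] = 8*4 = 32
A[4]*B[4] = 3*8 = 24
A[5]*B[5] = 8*6 = 48
A[6]*B[6] = 9*0 = 0
Sum = 18 + 24 + 40 + 32 + 24 + 48 + 0 = 186

186


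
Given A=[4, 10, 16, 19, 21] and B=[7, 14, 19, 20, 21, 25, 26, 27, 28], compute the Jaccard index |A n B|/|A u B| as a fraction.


A intersect B = [19, 21]
|A intersect B| = 2
A union B = [4, 7, 10, 14, 16, 19, 20, 21, 25, 26, 27, 28]
|A union B| = 12
Jaccard = 2/12 = 1/6

1/6


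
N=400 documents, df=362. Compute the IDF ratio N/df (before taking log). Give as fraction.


IDF ratio = N / df
= 400 / 362
= 200/181

200/181


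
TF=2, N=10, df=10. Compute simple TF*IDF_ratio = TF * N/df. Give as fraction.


TF * (N/df)
= 2 * (10/10)
= 2 * 1
= 2

2


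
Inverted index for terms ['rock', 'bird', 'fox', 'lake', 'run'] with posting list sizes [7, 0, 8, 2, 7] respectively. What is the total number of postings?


Summing posting list sizes:
'rock': 7 postings
'bird': 0 postings
'fox': 8 postings
'lake': 2 postings
'run': 7 postings
Total = 7 + 0 + 8 + 2 + 7 = 24

24


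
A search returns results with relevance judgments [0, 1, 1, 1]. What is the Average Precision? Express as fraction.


Computing P@k for each relevant position:
Position 1: not relevant
Position 2: relevant, P@2 = 1/2 = 1/2
Position 3: relevant, P@3 = 2/3 = 2/3
Position 4: relevant, P@4 = 3/4 = 3/4
Sum of P@k = 1/2 + 2/3 + 3/4 = 23/12
AP = 23/12 / 3 = 23/36

23/36


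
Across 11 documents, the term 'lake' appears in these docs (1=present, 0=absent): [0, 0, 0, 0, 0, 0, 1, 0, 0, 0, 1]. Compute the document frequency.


Checking each document for 'lake':
Doc 1: absent
Doc 2: absent
Doc 3: absent
Doc 4: absent
Doc 5: absent
Doc 6: absent
Doc 7: present
Doc 8: absent
Doc 9: absent
Doc 10: absent
Doc 11: present
df = sum of presences = 0 + 0 + 0 + 0 + 0 + 0 + 1 + 0 + 0 + 0 + 1 = 2

2


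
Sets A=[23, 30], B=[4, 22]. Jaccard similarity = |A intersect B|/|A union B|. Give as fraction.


A intersect B = []
|A intersect B| = 0
A union B = [4, 22, 23, 30]
|A union B| = 4
Jaccard = 0/4 = 0

0


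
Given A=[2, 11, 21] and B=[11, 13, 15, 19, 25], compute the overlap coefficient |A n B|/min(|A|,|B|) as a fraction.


A intersect B = [11]
|A intersect B| = 1
min(|A|, |B|) = min(3, 5) = 3
Overlap = 1 / 3 = 1/3

1/3


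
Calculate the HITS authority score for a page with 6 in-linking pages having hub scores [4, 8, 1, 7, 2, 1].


Authority = sum of hub scores of in-linkers
In-link 1: hub score = 4
In-link 2: hub score = 8
In-link 3: hub score = 1
In-link 4: hub score = 7
In-link 5: hub score = 2
In-link 6: hub score = 1
Authority = 4 + 8 + 1 + 7 + 2 + 1 = 23

23


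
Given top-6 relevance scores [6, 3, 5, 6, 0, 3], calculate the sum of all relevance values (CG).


Cumulative Gain = sum of relevance scores
Position 1: rel=6, running sum=6
Position 2: rel=3, running sum=9
Position 3: rel=5, running sum=14
Position 4: rel=6, running sum=20
Position 5: rel=0, running sum=20
Position 6: rel=3, running sum=23
CG = 23

23


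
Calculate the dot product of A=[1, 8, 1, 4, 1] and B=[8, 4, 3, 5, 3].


Dot product = sum of element-wise products
A[0]*B[0] = 1*8 = 8
A[1]*B[1] = 8*4 = 32
A[2]*B[2] = 1*3 = 3
A[3]*B[3] = 4*5 = 20
A[4]*B[4] = 1*3 = 3
Sum = 8 + 32 + 3 + 20 + 3 = 66

66


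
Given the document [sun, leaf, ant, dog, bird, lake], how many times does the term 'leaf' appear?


Document has 6 words
Scanning for 'leaf':
Found at positions: [1]
Count = 1

1


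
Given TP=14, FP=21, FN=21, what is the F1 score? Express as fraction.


F1 = 2 * P * R / (P + R)
P = TP/(TP+FP) = 14/35 = 2/5
R = TP/(TP+FN) = 14/35 = 2/5
2 * P * R = 2 * 2/5 * 2/5 = 8/25
P + R = 2/5 + 2/5 = 4/5
F1 = 8/25 / 4/5 = 2/5

2/5


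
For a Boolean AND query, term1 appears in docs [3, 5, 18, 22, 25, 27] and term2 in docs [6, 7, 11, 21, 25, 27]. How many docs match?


Boolean AND: find intersection of posting lists
term1 docs: [3, 5, 18, 22, 25, 27]
term2 docs: [6, 7, 11, 21, 25, 27]
Intersection: [25, 27]
|intersection| = 2

2


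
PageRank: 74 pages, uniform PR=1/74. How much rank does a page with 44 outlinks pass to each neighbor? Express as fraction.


Initial PR = 1/74 = 1/74
Outlinks = 44
Contribution per link = PR / outlinks
= 1/74 / 44
= 1/3256

1/3256


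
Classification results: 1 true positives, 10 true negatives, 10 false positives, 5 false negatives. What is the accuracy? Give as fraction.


Accuracy = (TP + TN) / (TP + TN + FP + FN)
TP + TN = 1 + 10 = 11
Total = 1 + 10 + 10 + 5 = 26
Accuracy = 11 / 26 = 11/26

11/26


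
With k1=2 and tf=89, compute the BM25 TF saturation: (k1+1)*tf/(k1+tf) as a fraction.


BM25 TF component = (k1+1)*tf / (k1+tf)
k1 = 2, tf = 89
Numerator = (2+1)*89 = 267
Denominator = 2 + 89 = 91
= 267/91 = 267/91

267/91


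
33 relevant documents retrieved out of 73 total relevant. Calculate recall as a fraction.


Recall = retrieved_relevant / total_relevant
= 33 / 73
= 33 / (33 + 40)
= 33/73

33/73


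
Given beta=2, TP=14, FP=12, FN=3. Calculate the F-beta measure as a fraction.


P = TP/(TP+FP) = 14/26 = 7/13
R = TP/(TP+FN) = 14/17 = 14/17
beta^2 = 2^2 = 4
(1 + beta^2) = 5
Numerator = (1+beta^2)*P*R = 490/221
Denominator = beta^2*P + R = 28/13 + 14/17 = 658/221
F_beta = 35/47

35/47


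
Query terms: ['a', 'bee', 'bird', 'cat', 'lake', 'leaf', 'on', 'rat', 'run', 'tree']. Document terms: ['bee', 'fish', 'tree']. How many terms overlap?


Query terms: ['a', 'bee', 'bird', 'cat', 'lake', 'leaf', 'on', 'rat', 'run', 'tree']
Document terms: ['bee', 'fish', 'tree']
Common terms: ['bee', 'tree']
Overlap count = 2

2


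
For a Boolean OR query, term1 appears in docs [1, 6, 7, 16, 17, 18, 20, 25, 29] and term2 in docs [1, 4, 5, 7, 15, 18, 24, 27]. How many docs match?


Boolean OR: find union of posting lists
term1 docs: [1, 6, 7, 16, 17, 18, 20, 25, 29]
term2 docs: [1, 4, 5, 7, 15, 18, 24, 27]
Union: [1, 4, 5, 6, 7, 15, 16, 17, 18, 20, 24, 25, 27, 29]
|union| = 14

14


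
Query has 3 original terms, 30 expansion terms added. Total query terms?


Original terms: 3
Expansion terms: 30
Total = 3 + 30 = 33

33


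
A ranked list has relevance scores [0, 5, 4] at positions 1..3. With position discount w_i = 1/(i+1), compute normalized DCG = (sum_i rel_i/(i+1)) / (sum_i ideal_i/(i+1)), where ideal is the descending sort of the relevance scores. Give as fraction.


Position discount weights w_i = 1/(i+1) for i=1..3:
Weights = [1/2, 1/3, 1/4]
Actual relevance: [0, 5, 4]
DCG = 0/2 + 5/3 + 4/4 = 8/3
Ideal relevance (sorted desc): [5, 4, 0]
Ideal DCG = 5/2 + 4/3 + 0/4 = 23/6
nDCG = DCG / ideal_DCG = 8/3 / 23/6 = 16/23

16/23


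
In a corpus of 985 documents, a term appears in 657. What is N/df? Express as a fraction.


IDF ratio = N / df
= 985 / 657
= 985/657

985/657


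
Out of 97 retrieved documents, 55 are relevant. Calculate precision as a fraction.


Precision = relevant_retrieved / total_retrieved
= 55 / 97
= 55 / (55 + 42)
= 55/97

55/97


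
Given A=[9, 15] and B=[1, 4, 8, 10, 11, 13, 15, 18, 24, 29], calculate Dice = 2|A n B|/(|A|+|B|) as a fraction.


A intersect B = [15]
|A intersect B| = 1
|A| = 2, |B| = 10
Dice = 2*1 / (2+10)
= 2 / 12 = 1/6

1/6


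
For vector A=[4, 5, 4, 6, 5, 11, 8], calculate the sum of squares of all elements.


|A|^2 = sum of squared components
A[0]^2 = 4^2 = 16
A[1]^2 = 5^2 = 25
A[2]^2 = 4^2 = 16
A[3]^2 = 6^2 = 36
A[4]^2 = 5^2 = 25
A[5]^2 = 11^2 = 121
A[6]^2 = 8^2 = 64
Sum = 16 + 25 + 16 + 36 + 25 + 121 + 64 = 303

303


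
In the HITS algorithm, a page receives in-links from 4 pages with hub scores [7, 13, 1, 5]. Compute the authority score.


Authority = sum of hub scores of in-linkers
In-link 1: hub score = 7
In-link 2: hub score = 13
In-link 3: hub score = 1
In-link 4: hub score = 5
Authority = 7 + 13 + 1 + 5 = 26

26


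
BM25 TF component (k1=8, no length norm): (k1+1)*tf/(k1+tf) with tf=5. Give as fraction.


BM25 TF component = (k1+1)*tf / (k1+tf)
k1 = 8, tf = 5
Numerator = (8+1)*5 = 45
Denominator = 8 + 5 = 13
= 45/13 = 45/13

45/13


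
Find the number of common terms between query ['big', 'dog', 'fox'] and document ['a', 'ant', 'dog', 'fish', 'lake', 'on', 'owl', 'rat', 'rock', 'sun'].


Query terms: ['big', 'dog', 'fox']
Document terms: ['a', 'ant', 'dog', 'fish', 'lake', 'on', 'owl', 'rat', 'rock', 'sun']
Common terms: ['dog']
Overlap count = 1

1


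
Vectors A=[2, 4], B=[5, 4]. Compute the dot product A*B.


Dot product = sum of element-wise products
A[0]*B[0] = 2*5 = 10
A[1]*B[1] = 4*4 = 16
Sum = 10 + 16 = 26

26


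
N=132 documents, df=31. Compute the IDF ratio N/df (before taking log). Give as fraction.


IDF ratio = N / df
= 132 / 31
= 132/31

132/31


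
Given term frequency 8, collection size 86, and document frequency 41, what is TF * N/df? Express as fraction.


TF * (N/df)
= 8 * (86/41)
= 8 * 86/41
= 688/41

688/41


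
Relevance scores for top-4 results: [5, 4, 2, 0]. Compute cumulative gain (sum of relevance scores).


Cumulative Gain = sum of relevance scores
Position 1: rel=5, running sum=5
Position 2: rel=4, running sum=9
Position 3: rel=2, running sum=11
Position 4: rel=0, running sum=11
CG = 11

11


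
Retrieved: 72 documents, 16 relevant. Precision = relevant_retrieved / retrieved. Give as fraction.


Precision = relevant_retrieved / total_retrieved
= 16 / 72
= 16 / (16 + 56)
= 2/9

2/9


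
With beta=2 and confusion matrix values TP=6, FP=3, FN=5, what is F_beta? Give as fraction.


P = TP/(TP+FP) = 6/9 = 2/3
R = TP/(TP+FN) = 6/11 = 6/11
beta^2 = 2^2 = 4
(1 + beta^2) = 5
Numerator = (1+beta^2)*P*R = 20/11
Denominator = beta^2*P + R = 8/3 + 6/11 = 106/33
F_beta = 30/53

30/53


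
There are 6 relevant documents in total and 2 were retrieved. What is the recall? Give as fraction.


Recall = retrieved_relevant / total_relevant
= 2 / 6
= 2 / (2 + 4)
= 1/3

1/3


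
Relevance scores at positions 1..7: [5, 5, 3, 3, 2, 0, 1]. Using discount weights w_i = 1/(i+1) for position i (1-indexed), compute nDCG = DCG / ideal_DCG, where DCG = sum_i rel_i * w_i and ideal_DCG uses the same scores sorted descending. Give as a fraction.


Position discount weights w_i = 1/(i+1) for i=1..7:
Weights = [1/2, 1/3, 1/4, 1/5, 1/6, 1/7, 1/8]
Actual relevance: [5, 5, 3, 3, 2, 0, 1]
DCG = 5/2 + 5/3 + 3/4 + 3/5 + 2/6 + 0/7 + 1/8 = 239/40
Ideal relevance (sorted desc): [5, 5, 3, 3, 2, 1, 0]
Ideal DCG = 5/2 + 5/3 + 3/4 + 3/5 + 2/6 + 1/7 + 0/8 = 839/140
nDCG = DCG / ideal_DCG = 239/40 / 839/140 = 1673/1678

1673/1678


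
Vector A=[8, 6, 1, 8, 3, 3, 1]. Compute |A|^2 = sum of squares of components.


|A|^2 = sum of squared components
A[0]^2 = 8^2 = 64
A[1]^2 = 6^2 = 36
A[2]^2 = 1^2 = 1
A[3]^2 = 8^2 = 64
A[4]^2 = 3^2 = 9
A[5]^2 = 3^2 = 9
A[6]^2 = 1^2 = 1
Sum = 64 + 36 + 1 + 64 + 9 + 9 + 1 = 184

184


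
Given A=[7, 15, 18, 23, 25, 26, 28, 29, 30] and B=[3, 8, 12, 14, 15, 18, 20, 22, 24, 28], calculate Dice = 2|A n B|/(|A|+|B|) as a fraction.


A intersect B = [15, 18, 28]
|A intersect B| = 3
|A| = 9, |B| = 10
Dice = 2*3 / (9+10)
= 6 / 19 = 6/19

6/19


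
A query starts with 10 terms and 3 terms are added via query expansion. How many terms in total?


Original terms: 10
Expansion terms: 3
Total = 10 + 3 = 13

13


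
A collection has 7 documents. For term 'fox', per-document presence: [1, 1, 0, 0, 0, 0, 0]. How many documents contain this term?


Checking each document for 'fox':
Doc 1: present
Doc 2: present
Doc 3: absent
Doc 4: absent
Doc 5: absent
Doc 6: absent
Doc 7: absent
df = sum of presences = 1 + 1 + 0 + 0 + 0 + 0 + 0 = 2

2


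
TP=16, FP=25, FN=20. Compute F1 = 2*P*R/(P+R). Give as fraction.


F1 = 2 * P * R / (P + R)
P = TP/(TP+FP) = 16/41 = 16/41
R = TP/(TP+FN) = 16/36 = 4/9
2 * P * R = 2 * 16/41 * 4/9 = 128/369
P + R = 16/41 + 4/9 = 308/369
F1 = 128/369 / 308/369 = 32/77

32/77


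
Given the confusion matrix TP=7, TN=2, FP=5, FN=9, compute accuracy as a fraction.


Accuracy = (TP + TN) / (TP + TN + FP + FN)
TP + TN = 7 + 2 = 9
Total = 7 + 2 + 5 + 9 = 23
Accuracy = 9 / 23 = 9/23

9/23


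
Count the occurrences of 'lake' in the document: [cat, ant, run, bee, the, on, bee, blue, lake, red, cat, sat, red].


Document has 13 words
Scanning for 'lake':
Found at positions: [8]
Count = 1

1


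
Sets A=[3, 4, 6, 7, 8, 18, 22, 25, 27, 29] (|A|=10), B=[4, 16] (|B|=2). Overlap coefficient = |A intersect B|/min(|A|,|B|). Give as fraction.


A intersect B = [4]
|A intersect B| = 1
min(|A|, |B|) = min(10, 2) = 2
Overlap = 1 / 2 = 1/2

1/2


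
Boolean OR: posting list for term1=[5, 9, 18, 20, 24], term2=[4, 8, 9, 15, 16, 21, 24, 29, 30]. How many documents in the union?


Boolean OR: find union of posting lists
term1 docs: [5, 9, 18, 20, 24]
term2 docs: [4, 8, 9, 15, 16, 21, 24, 29, 30]
Union: [4, 5, 8, 9, 15, 16, 18, 20, 21, 24, 29, 30]
|union| = 12

12


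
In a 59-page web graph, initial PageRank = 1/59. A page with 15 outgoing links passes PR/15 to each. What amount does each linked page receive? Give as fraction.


Initial PR = 1/59 = 1/59
Outlinks = 15
Contribution per link = PR / outlinks
= 1/59 / 15
= 1/885

1/885


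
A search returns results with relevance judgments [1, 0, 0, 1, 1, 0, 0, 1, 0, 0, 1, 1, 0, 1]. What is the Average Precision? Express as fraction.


Computing P@k for each relevant position:
Position 1: relevant, P@1 = 1/1 = 1
Position 2: not relevant
Position 3: not relevant
Position 4: relevant, P@4 = 2/4 = 1/2
Position 5: relevant, P@5 = 3/5 = 3/5
Position 6: not relevant
Position 7: not relevant
Position 8: relevant, P@8 = 4/8 = 1/2
Position 9: not relevant
Position 10: not relevant
Position 11: relevant, P@11 = 5/11 = 5/11
Position 12: relevant, P@12 = 6/12 = 1/2
Position 13: not relevant
Position 14: relevant, P@14 = 7/14 = 1/2
Sum of P@k = 1 + 1/2 + 3/5 + 1/2 + 5/11 + 1/2 + 1/2 = 223/55
AP = 223/55 / 7 = 223/385

223/385


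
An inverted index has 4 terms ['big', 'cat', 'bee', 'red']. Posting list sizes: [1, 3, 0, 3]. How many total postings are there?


Summing posting list sizes:
'big': 1 postings
'cat': 3 postings
'bee': 0 postings
'red': 3 postings
Total = 1 + 3 + 0 + 3 = 7

7


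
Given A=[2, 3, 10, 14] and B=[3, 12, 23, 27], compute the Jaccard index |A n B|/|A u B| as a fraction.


A intersect B = [3]
|A intersect B| = 1
A union B = [2, 3, 10, 12, 14, 23, 27]
|A union B| = 7
Jaccard = 1/7 = 1/7

1/7


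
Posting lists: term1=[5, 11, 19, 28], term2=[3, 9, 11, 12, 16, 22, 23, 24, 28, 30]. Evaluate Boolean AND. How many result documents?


Boolean AND: find intersection of posting lists
term1 docs: [5, 11, 19, 28]
term2 docs: [3, 9, 11, 12, 16, 22, 23, 24, 28, 30]
Intersection: [11, 28]
|intersection| = 2

2


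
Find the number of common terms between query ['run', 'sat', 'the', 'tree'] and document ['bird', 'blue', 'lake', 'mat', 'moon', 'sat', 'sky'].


Query terms: ['run', 'sat', 'the', 'tree']
Document terms: ['bird', 'blue', 'lake', 'mat', 'moon', 'sat', 'sky']
Common terms: ['sat']
Overlap count = 1

1


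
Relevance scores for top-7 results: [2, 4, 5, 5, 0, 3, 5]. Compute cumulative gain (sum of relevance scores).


Cumulative Gain = sum of relevance scores
Position 1: rel=2, running sum=2
Position 2: rel=4, running sum=6
Position 3: rel=5, running sum=11
Position 4: rel=5, running sum=16
Position 5: rel=0, running sum=16
Position 6: rel=3, running sum=19
Position 7: rel=5, running sum=24
CG = 24

24


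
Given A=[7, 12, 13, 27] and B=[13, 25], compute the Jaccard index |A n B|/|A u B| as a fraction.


A intersect B = [13]
|A intersect B| = 1
A union B = [7, 12, 13, 25, 27]
|A union B| = 5
Jaccard = 1/5 = 1/5

1/5


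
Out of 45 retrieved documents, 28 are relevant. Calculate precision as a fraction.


Precision = relevant_retrieved / total_retrieved
= 28 / 45
= 28 / (28 + 17)
= 28/45

28/45


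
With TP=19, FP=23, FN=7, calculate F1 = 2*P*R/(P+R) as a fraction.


F1 = 2 * P * R / (P + R)
P = TP/(TP+FP) = 19/42 = 19/42
R = TP/(TP+FN) = 19/26 = 19/26
2 * P * R = 2 * 19/42 * 19/26 = 361/546
P + R = 19/42 + 19/26 = 323/273
F1 = 361/546 / 323/273 = 19/34

19/34


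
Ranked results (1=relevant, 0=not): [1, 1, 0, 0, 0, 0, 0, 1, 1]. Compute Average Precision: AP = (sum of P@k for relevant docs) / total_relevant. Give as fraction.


Computing P@k for each relevant position:
Position 1: relevant, P@1 = 1/1 = 1
Position 2: relevant, P@2 = 2/2 = 1
Position 3: not relevant
Position 4: not relevant
Position 5: not relevant
Position 6: not relevant
Position 7: not relevant
Position 8: relevant, P@8 = 3/8 = 3/8
Position 9: relevant, P@9 = 4/9 = 4/9
Sum of P@k = 1 + 1 + 3/8 + 4/9 = 203/72
AP = 203/72 / 4 = 203/288

203/288


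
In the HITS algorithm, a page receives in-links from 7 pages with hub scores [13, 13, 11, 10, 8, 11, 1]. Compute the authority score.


Authority = sum of hub scores of in-linkers
In-link 1: hub score = 13
In-link 2: hub score = 13
In-link 3: hub score = 11
In-link 4: hub score = 10
In-link 5: hub score = 8
In-link 6: hub score = 11
In-link 7: hub score = 1
Authority = 13 + 13 + 11 + 10 + 8 + 11 + 1 = 67

67


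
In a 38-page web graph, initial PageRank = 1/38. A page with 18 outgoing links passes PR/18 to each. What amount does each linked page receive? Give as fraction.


Initial PR = 1/38 = 1/38
Outlinks = 18
Contribution per link = PR / outlinks
= 1/38 / 18
= 1/684

1/684


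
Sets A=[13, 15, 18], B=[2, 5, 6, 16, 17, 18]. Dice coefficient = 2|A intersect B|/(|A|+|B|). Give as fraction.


A intersect B = [18]
|A intersect B| = 1
|A| = 3, |B| = 6
Dice = 2*1 / (3+6)
= 2 / 9 = 2/9

2/9


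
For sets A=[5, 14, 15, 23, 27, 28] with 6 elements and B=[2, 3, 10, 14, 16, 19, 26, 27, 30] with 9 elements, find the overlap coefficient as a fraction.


A intersect B = [14, 27]
|A intersect B| = 2
min(|A|, |B|) = min(6, 9) = 6
Overlap = 2 / 6 = 1/3

1/3


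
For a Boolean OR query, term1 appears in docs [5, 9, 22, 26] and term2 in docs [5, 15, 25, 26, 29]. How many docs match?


Boolean OR: find union of posting lists
term1 docs: [5, 9, 22, 26]
term2 docs: [5, 15, 25, 26, 29]
Union: [5, 9, 15, 22, 25, 26, 29]
|union| = 7

7
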